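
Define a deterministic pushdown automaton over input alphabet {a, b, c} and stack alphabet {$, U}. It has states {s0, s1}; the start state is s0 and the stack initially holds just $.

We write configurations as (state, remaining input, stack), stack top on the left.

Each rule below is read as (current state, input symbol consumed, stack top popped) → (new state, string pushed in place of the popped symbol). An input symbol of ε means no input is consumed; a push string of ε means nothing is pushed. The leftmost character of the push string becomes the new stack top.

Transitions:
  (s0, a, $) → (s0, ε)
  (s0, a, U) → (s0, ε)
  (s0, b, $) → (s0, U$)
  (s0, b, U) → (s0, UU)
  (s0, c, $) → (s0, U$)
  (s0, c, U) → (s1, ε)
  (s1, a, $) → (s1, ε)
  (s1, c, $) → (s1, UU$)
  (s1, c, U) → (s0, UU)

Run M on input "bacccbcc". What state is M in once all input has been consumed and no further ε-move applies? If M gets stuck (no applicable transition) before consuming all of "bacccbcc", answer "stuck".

(s0, bacccbcc, $)
  read b, top $: go to s0, push U$ → (s0, acccbcc, U$)
  read a, top U: go to s0, push ε → (s0, cccbcc, $)
  read c, top $: go to s0, push U$ → (s0, ccbcc, U$)
  read c, top U: go to s1, push ε → (s1, cbcc, $)
  read c, top $: go to s1, push UU$ → (s1, bcc, UU$)
No transition for (s1, b, top U); M blocks with input bcc remaining.

stuck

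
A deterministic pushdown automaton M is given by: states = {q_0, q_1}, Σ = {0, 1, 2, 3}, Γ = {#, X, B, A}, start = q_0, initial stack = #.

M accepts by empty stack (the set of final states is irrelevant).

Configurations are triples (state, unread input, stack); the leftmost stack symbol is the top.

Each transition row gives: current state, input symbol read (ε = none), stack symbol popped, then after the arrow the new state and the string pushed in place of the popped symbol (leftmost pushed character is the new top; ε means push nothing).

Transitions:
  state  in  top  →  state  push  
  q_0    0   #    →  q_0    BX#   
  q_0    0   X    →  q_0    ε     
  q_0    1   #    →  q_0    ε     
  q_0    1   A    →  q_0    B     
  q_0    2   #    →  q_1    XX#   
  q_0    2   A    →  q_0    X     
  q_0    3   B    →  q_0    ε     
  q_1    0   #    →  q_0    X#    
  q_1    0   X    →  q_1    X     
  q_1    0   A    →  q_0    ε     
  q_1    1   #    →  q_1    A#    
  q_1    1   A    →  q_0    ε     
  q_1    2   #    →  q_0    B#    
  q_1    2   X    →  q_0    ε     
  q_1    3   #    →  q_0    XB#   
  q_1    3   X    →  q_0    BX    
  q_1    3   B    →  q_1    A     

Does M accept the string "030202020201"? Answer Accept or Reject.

(q_0, 030202020201, #)
  read 0, top #: go to q_0, push BX# → (q_0, 30202020201, BX#)
  read 3, top B: go to q_0, push ε → (q_0, 0202020201, X#)
  read 0, top X: go to q_0, push ε → (q_0, 202020201, #)
  read 2, top #: go to q_1, push XX# → (q_1, 02020201, XX#)
  read 0, top X: go to q_1, push X → (q_1, 2020201, XX#)
  read 2, top X: go to q_0, push ε → (q_0, 020201, X#)
  read 0, top X: go to q_0, push ε → (q_0, 20201, #)
  read 2, top #: go to q_1, push XX# → (q_1, 0201, XX#)
  read 0, top X: go to q_1, push X → (q_1, 201, XX#)
  read 2, top X: go to q_0, push ε → (q_0, 01, X#)
  read 0, top X: go to q_0, push ε → (q_0, 1, #)
  read 1, top #: go to q_0, push ε → (q_0, ε, ε)
All input consumed and the stack is empty.

Accept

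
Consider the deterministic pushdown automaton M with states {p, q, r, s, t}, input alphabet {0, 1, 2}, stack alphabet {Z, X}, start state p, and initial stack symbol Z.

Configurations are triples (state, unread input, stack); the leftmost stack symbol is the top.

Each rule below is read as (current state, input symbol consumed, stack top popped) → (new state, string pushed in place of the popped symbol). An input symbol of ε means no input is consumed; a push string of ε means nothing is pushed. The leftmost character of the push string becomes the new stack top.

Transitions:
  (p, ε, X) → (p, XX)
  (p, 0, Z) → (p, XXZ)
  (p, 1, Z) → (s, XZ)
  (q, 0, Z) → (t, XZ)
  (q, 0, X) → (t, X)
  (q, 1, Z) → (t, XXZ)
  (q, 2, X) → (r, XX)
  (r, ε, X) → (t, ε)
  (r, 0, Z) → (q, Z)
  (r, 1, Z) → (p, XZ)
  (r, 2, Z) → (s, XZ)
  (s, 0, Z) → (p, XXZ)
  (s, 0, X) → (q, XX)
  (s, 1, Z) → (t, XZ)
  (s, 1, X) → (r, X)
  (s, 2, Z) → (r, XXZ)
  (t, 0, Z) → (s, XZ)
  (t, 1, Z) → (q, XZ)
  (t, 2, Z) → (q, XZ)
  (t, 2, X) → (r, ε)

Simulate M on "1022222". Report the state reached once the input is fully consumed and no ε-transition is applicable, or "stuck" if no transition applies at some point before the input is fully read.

(p, 1022222, Z)
  read 1, top Z: go to s, push XZ → (s, 022222, XZ)
  read 0, top X: go to q, push XX → (q, 22222, XXZ)
  read 2, top X: go to r, push XX → (r, 2222, XXXZ)
  ε-move, top X: go to t, push ε → (t, 2222, XXZ)
  read 2, top X: go to r, push ε → (r, 222, XZ)
  ε-move, top X: go to t, push ε → (t, 222, Z)
  read 2, top Z: go to q, push XZ → (q, 22, XZ)
  read 2, top X: go to r, push XX → (r, 2, XXZ)
  ε-move, top X: go to t, push ε → (t, 2, XZ)
  read 2, top X: go to r, push ε → (r, ε, Z)
All input consumed; M is in state r.

r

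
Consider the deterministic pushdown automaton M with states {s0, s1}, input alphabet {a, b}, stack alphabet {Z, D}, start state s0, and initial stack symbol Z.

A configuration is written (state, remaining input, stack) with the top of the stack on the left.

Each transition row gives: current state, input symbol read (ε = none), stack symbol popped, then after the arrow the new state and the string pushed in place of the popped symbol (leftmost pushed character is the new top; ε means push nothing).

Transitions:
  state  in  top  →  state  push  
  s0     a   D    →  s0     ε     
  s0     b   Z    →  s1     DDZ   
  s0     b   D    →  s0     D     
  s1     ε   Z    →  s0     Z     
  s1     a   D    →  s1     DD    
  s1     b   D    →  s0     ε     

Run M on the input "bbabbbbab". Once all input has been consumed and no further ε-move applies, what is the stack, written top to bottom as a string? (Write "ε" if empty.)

(s0, bbabbbbab, Z)
  read b, top Z: go to s1, push DDZ → (s1, babbbbab, DDZ)
  read b, top D: go to s0, push ε → (s0, abbbbab, DZ)
  read a, top D: go to s0, push ε → (s0, bbbbab, Z)
  read b, top Z: go to s1, push DDZ → (s1, bbbab, DDZ)
  read b, top D: go to s0, push ε → (s0, bbab, DZ)
  read b, top D: go to s0, push D → (s0, bab, DZ)
  read b, top D: go to s0, push D → (s0, ab, DZ)
  read a, top D: go to s0, push ε → (s0, b, Z)
  read b, top Z: go to s1, push DDZ → (s1, ε, DDZ)
All input consumed in state s1 with stack DDZ.

DDZ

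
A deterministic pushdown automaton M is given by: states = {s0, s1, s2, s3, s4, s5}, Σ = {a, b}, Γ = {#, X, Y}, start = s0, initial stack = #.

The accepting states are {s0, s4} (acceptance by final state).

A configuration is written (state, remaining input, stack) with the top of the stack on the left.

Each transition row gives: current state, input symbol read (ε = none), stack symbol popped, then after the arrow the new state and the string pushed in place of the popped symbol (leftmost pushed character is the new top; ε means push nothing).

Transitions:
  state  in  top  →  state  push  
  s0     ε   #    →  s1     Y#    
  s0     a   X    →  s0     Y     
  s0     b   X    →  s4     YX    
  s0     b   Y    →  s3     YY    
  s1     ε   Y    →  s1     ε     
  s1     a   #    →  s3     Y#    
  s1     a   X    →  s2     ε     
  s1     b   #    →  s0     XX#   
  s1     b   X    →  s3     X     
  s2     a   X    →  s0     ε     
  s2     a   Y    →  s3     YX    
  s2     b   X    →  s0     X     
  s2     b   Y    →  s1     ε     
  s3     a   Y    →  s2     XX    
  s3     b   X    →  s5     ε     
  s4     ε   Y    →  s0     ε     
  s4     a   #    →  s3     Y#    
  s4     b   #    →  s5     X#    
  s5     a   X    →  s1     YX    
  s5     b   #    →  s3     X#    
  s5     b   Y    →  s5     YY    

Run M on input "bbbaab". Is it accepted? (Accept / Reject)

(s0, bbbaab, #) ⊢ (s1, bbbaab, Y#) ⊢ (s1, bbbaab, #) ⊢ (s0, bbaab, XX#) ⊢ (s4, baab, YXX#) ⊢ (s0, baab, XX#) ⊢ (s4, aab, YXX#) ⊢ (s0, aab, XX#) ⊢ (s0, ab, YX#)
No transition applies at (s0, ab, YX#); input not fully consumed.

Reject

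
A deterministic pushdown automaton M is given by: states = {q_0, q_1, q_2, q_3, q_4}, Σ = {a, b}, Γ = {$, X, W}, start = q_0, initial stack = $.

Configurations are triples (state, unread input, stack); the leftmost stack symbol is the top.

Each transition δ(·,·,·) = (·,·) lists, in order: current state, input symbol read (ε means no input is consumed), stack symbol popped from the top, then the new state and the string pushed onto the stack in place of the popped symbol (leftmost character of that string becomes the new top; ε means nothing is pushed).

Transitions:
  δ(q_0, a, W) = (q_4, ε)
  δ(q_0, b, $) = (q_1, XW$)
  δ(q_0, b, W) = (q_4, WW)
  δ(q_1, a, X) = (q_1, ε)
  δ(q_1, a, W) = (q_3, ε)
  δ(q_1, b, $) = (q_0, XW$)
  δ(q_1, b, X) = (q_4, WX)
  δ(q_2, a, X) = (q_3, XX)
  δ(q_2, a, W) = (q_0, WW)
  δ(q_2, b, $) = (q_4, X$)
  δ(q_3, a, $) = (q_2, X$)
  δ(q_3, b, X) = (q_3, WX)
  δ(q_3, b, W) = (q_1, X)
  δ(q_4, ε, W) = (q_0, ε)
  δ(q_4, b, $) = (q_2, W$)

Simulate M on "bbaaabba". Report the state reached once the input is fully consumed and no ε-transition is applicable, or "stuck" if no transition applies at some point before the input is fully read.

(q_0, bbaaabba, $) ⊢ (q_1, baaabba, XW$) ⊢ (q_4, aaabba, WXW$) ⊢ (q_0, aaabba, XW$)
No transition for (q_0, a, top X); M blocks with input aaabba remaining.

stuck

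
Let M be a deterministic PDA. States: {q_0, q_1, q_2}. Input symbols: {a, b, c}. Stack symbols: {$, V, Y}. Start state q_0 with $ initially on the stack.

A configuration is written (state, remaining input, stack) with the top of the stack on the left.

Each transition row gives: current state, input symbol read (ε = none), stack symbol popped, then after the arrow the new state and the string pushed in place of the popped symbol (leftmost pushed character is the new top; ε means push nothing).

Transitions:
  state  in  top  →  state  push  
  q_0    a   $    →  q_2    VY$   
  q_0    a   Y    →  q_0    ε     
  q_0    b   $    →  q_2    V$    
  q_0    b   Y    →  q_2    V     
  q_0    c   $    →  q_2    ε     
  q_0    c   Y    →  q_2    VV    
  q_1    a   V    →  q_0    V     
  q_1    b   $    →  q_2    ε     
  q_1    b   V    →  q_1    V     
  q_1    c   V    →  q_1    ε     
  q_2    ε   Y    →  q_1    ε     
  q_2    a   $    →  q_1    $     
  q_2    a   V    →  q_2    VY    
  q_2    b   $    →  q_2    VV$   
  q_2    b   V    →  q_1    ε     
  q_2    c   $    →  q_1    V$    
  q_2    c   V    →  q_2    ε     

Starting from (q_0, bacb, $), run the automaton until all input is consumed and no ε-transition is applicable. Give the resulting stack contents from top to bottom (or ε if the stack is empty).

ε

(q_0, bacb, $)
  read b, top $: go to q_2, push V$ → (q_2, acb, V$)
  read a, top V: go to q_2, push VY → (q_2, cb, VY$)
  read c, top V: go to q_2, push ε → (q_2, b, Y$)
  ε-move, top Y: go to q_1, push ε → (q_1, b, $)
  read b, top $: go to q_2, push ε → (q_2, ε, ε)
All input consumed in state q_2 with stack ε.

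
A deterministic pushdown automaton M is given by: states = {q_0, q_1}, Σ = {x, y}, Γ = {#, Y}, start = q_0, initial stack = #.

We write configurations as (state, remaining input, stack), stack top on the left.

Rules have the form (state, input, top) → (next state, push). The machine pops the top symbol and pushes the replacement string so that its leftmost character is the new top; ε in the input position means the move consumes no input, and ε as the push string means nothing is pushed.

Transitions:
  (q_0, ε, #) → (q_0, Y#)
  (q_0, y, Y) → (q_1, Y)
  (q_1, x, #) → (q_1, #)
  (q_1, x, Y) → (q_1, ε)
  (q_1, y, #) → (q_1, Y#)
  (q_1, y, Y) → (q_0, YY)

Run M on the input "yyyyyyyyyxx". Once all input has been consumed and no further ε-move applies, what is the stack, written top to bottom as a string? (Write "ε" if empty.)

(q_0, yyyyyyyyyxx, #)
  ε-move, top #: go to q_0, push Y# → (q_0, yyyyyyyyyxx, Y#)
  read y, top Y: go to q_1, push Y → (q_1, yyyyyyyyxx, Y#)
  read y, top Y: go to q_0, push YY → (q_0, yyyyyyyxx, YY#)
  read y, top Y: go to q_1, push Y → (q_1, yyyyyyxx, YY#)
  read y, top Y: go to q_0, push YY → (q_0, yyyyyxx, YYY#)
  read y, top Y: go to q_1, push Y → (q_1, yyyyxx, YYY#)
  read y, top Y: go to q_0, push YY → (q_0, yyyxx, YYYY#)
  read y, top Y: go to q_1, push Y → (q_1, yyxx, YYYY#)
  read y, top Y: go to q_0, push YY → (q_0, yxx, YYYYY#)
  read y, top Y: go to q_1, push Y → (q_1, xx, YYYYY#)
  read x, top Y: go to q_1, push ε → (q_1, x, YYYY#)
  read x, top Y: go to q_1, push ε → (q_1, ε, YYY#)
All input consumed in state q_1 with stack YYY#.

YYY#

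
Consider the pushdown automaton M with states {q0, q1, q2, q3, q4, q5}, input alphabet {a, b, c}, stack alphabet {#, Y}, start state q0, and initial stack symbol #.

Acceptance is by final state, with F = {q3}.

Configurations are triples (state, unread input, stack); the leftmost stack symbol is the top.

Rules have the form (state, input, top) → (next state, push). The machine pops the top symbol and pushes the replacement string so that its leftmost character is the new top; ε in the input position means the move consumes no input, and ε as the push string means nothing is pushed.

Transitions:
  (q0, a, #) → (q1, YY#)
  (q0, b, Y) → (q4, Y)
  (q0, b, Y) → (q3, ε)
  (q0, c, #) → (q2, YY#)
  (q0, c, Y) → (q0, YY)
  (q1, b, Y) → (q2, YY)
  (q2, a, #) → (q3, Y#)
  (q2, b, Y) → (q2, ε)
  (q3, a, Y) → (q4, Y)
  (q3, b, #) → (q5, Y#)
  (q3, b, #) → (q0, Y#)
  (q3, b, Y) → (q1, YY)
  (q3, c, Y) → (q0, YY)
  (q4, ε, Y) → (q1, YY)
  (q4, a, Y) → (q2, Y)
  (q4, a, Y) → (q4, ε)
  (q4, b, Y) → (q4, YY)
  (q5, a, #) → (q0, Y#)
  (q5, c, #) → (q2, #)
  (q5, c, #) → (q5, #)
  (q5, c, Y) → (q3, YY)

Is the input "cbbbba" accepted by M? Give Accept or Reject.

No computation consumes all input and reaches a final state.

Reject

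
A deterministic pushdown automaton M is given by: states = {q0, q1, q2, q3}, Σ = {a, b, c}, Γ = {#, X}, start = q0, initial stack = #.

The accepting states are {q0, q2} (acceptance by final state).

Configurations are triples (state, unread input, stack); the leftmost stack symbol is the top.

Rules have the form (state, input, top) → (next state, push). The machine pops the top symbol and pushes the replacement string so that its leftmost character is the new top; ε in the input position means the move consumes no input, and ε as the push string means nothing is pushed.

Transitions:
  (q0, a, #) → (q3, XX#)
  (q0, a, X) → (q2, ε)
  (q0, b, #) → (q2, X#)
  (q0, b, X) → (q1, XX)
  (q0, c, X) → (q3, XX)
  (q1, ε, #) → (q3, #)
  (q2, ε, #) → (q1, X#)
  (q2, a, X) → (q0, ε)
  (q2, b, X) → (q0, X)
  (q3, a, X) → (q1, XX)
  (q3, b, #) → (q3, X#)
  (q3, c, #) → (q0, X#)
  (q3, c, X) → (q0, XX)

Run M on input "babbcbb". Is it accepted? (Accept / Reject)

(q0, babbcbb, #)
  read b, top #: go to q2, push X# → (q2, abbcbb, X#)
  read a, top X: go to q0, push ε → (q0, bbcbb, #)
  read b, top #: go to q2, push X# → (q2, bcbb, X#)
  read b, top X: go to q0, push X → (q0, cbb, X#)
  read c, top X: go to q3, push XX → (q3, bb, XX#)
No transition applies at (q3, bb, XX#); input not fully consumed.

Reject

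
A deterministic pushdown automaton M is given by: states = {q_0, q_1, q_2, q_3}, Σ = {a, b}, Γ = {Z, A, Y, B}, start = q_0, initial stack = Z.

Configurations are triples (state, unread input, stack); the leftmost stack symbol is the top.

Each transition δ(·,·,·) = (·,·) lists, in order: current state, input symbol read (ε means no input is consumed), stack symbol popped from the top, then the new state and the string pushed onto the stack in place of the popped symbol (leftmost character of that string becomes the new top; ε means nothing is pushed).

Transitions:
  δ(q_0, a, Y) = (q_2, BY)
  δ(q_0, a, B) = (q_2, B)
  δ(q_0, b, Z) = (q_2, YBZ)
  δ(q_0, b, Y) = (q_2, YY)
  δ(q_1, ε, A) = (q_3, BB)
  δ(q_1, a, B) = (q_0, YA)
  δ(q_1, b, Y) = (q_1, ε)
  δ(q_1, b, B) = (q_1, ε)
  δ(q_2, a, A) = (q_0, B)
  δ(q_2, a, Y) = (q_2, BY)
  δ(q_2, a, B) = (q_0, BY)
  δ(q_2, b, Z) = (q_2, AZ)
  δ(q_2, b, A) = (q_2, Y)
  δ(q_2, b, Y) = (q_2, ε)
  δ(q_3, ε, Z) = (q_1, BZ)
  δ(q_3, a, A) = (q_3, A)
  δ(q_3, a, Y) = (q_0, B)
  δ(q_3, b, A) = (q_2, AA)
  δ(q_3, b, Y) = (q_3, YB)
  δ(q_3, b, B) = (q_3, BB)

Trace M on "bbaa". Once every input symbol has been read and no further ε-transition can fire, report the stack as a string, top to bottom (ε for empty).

BYZ

(q_0, bbaa, Z) ⊢ (q_2, baa, YBZ) ⊢ (q_2, aa, BZ) ⊢ (q_0, a, BYZ) ⊢ (q_2, ε, BYZ)
All input consumed in state q_2 with stack BYZ.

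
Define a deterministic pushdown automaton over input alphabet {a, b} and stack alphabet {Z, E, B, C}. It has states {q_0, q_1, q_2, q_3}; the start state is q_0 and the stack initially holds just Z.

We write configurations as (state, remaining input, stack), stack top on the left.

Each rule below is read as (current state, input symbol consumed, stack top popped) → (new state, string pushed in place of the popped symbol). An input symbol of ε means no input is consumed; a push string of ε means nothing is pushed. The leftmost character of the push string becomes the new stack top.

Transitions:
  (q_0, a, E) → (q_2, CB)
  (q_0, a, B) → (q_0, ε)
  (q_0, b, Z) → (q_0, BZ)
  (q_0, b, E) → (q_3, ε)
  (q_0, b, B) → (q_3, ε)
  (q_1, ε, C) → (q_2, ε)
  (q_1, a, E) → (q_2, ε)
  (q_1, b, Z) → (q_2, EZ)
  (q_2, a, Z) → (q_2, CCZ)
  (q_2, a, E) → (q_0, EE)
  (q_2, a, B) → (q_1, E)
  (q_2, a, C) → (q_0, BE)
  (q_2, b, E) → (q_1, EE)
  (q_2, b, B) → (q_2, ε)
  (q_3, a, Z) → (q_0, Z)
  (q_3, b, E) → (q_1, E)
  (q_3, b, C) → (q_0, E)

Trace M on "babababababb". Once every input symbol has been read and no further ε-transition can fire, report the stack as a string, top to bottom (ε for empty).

(q_0, babababababb, Z)
  read b, top Z: go to q_0, push BZ → (q_0, abababababb, BZ)
  read a, top B: go to q_0, push ε → (q_0, bababababb, Z)
  read b, top Z: go to q_0, push BZ → (q_0, ababababb, BZ)
  read a, top B: go to q_0, push ε → (q_0, babababb, Z)
  read b, top Z: go to q_0, push BZ → (q_0, abababb, BZ)
  read a, top B: go to q_0, push ε → (q_0, bababb, Z)
  read b, top Z: go to q_0, push BZ → (q_0, ababb, BZ)
  read a, top B: go to q_0, push ε → (q_0, babb, Z)
  read b, top Z: go to q_0, push BZ → (q_0, abb, BZ)
  read a, top B: go to q_0, push ε → (q_0, bb, Z)
  read b, top Z: go to q_0, push BZ → (q_0, b, BZ)
  read b, top B: go to q_3, push ε → (q_3, ε, Z)
All input consumed in state q_3 with stack Z.

Z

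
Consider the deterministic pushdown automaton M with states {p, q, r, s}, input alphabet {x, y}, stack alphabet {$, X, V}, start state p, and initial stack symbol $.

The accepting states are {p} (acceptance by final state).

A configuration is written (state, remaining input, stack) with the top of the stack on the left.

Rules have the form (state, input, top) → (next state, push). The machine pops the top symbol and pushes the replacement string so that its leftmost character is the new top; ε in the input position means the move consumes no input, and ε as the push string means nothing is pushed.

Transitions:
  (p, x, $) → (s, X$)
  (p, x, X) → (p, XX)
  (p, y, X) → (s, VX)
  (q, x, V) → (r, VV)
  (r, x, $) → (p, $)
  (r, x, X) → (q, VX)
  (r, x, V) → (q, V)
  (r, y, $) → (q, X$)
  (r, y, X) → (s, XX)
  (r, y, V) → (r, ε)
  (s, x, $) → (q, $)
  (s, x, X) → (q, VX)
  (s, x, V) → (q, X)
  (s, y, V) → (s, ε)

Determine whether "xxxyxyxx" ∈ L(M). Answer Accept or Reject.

Reject

(p, xxxyxyxx, $)
  read x, top $: go to s, push X$ → (s, xxyxyxx, X$)
  read x, top X: go to q, push VX → (q, xyxyxx, VX$)
  read x, top V: go to r, push VV → (r, yxyxx, VVX$)
  read y, top V: go to r, push ε → (r, xyxx, VX$)
  read x, top V: go to q, push V → (q, yxx, VX$)
No transition applies at (q, yxx, VX$); input not fully consumed.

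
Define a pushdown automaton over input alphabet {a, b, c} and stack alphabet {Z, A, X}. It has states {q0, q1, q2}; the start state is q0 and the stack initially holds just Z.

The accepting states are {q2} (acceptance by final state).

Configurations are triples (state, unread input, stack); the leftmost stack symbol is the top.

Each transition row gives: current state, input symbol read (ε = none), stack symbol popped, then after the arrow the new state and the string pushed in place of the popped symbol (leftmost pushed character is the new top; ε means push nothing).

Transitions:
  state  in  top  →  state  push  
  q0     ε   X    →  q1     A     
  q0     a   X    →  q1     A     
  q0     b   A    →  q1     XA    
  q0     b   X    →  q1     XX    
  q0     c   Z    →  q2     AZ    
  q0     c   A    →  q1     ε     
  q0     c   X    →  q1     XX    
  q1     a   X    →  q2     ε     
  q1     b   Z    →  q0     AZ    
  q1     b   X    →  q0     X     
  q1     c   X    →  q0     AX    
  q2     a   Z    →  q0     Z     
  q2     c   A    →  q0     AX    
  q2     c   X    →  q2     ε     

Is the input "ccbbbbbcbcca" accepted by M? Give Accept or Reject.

Accept

One accepting computation: (q0, ccbbbbbcbcca, Z) ⊢ (q2, cbbbbbcbcca, AZ) ⊢ (q0, bbbbbcbcca, AXZ) ⊢ (q1, bbbbcbcca, XAXZ) ⊢ (q0, bbbcbcca, XAXZ) ⊢ (q1, bbcbcca, XXAXZ) ⊢ (q0, bcbcca, XXAXZ) ⊢ (q1, cbcca, XXXAXZ) ⊢ (q0, bcca, AXXXAXZ) ⊢ (q1, cca, XAXXXAXZ) ⊢ (q0, ca, AXAXXXAXZ) ⊢ (q1, a, XAXXXAXZ) ⊢ (q2, ε, AXXXAXZ)
All input consumed and state q2 ∈ F.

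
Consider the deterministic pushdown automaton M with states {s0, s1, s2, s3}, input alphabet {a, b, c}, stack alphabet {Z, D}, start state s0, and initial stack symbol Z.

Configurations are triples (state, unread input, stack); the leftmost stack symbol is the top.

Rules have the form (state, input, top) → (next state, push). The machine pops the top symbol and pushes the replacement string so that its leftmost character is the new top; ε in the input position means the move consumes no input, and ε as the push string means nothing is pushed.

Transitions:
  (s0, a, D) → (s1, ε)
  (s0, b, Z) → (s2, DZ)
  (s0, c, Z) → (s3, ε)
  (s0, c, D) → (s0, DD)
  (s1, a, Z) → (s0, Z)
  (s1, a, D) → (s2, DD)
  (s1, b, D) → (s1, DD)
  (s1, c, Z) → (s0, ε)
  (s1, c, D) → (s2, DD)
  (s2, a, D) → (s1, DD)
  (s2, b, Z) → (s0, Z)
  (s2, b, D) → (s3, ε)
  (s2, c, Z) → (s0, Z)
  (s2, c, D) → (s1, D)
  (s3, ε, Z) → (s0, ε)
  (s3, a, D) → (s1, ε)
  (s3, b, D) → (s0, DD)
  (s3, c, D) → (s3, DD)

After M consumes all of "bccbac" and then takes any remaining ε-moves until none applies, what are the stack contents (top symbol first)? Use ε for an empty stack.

ε

(s0, bccbac, Z)
  read b, top Z: go to s2, push DZ → (s2, ccbac, DZ)
  read c, top D: go to s1, push D → (s1, cbac, DZ)
  read c, top D: go to s2, push DD → (s2, bac, DDZ)
  read b, top D: go to s3, push ε → (s3, ac, DZ)
  read a, top D: go to s1, push ε → (s1, c, Z)
  read c, top Z: go to s0, push ε → (s0, ε, ε)
All input consumed in state s0 with stack ε.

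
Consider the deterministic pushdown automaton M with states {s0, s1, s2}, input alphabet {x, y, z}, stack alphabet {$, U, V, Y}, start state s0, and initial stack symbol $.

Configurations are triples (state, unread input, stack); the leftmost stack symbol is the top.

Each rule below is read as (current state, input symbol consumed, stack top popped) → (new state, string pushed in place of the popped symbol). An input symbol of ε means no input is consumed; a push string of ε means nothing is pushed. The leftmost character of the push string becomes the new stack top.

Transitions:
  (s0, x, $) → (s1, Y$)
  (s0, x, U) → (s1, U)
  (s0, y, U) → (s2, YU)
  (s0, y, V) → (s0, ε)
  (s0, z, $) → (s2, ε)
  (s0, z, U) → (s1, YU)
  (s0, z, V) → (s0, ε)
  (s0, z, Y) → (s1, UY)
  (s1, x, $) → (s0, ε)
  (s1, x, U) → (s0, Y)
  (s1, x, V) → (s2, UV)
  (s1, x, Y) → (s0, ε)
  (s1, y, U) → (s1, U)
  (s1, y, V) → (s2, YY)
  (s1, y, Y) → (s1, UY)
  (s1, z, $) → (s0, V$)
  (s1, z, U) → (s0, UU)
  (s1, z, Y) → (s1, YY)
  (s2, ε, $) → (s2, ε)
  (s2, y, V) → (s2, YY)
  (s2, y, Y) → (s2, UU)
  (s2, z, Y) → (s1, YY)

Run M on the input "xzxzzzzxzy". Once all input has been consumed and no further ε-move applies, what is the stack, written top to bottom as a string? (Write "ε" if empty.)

(s0, xzxzzzzxzy, $)
  read x, top $: go to s1, push Y$ → (s1, zxzzzzxzy, Y$)
  read z, top Y: go to s1, push YY → (s1, xzzzzxzy, YY$)
  read x, top Y: go to s0, push ε → (s0, zzzzxzy, Y$)
  read z, top Y: go to s1, push UY → (s1, zzzxzy, UY$)
  read z, top U: go to s0, push UU → (s0, zzxzy, UUY$)
  read z, top U: go to s1, push YU → (s1, zxzy, YUUY$)
  read z, top Y: go to s1, push YY → (s1, xzy, YYUUY$)
  read x, top Y: go to s0, push ε → (s0, zy, YUUY$)
  read z, top Y: go to s1, push UY → (s1, y, UYUUY$)
  read y, top U: go to s1, push U → (s1, ε, UYUUY$)
All input consumed in state s1 with stack UYUUY$.

UYUUY$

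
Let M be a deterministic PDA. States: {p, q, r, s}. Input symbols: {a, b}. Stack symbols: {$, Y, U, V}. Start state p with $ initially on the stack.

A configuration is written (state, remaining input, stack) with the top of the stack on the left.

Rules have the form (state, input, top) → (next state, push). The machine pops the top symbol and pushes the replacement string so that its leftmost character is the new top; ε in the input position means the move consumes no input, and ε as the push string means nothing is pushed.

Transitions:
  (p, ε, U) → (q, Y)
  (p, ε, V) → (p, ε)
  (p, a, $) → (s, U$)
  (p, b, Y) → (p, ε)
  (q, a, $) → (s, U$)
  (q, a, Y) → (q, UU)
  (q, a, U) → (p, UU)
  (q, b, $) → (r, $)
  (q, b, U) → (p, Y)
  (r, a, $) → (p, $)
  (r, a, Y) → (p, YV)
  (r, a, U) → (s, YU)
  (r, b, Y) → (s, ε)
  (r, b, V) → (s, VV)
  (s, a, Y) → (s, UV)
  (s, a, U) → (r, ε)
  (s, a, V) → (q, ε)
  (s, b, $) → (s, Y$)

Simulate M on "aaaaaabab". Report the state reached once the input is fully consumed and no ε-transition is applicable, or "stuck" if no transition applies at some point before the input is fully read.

stuck

(p, aaaaaabab, $)
  read a, top $: go to s, push U$ → (s, aaaaabab, U$)
  read a, top U: go to r, push ε → (r, aaaabab, $)
  read a, top $: go to p, push $ → (p, aaabab, $)
  read a, top $: go to s, push U$ → (s, aabab, U$)
  read a, top U: go to r, push ε → (r, abab, $)
  read a, top $: go to p, push $ → (p, bab, $)
No transition for (p, b, top $); M blocks with input bab remaining.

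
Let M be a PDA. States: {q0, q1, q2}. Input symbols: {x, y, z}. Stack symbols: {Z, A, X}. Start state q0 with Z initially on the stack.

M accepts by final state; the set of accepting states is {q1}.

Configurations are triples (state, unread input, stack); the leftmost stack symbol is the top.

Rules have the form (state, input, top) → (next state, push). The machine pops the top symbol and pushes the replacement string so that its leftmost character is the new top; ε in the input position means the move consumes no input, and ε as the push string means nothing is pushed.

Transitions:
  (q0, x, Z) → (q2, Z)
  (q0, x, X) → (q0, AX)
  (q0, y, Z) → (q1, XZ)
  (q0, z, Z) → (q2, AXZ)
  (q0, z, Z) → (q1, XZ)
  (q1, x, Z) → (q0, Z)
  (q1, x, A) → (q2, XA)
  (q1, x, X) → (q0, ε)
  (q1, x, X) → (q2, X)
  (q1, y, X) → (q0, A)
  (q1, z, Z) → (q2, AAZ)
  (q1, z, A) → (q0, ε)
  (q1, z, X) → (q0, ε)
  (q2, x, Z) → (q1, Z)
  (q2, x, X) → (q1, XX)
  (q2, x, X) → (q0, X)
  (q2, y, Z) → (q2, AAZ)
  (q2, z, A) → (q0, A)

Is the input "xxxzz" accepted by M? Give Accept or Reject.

No computation consumes all input and reaches a final state.

Reject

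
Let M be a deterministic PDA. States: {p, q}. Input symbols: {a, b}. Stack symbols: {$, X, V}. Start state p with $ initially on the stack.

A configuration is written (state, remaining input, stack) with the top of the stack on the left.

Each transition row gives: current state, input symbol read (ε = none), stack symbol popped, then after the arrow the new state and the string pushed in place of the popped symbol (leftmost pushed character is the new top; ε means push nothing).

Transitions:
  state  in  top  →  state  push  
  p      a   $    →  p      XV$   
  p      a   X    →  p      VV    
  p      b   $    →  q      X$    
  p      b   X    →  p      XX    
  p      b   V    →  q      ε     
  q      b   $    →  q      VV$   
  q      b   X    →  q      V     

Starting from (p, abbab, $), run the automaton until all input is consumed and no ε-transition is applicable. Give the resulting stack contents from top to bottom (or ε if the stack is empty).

VXXV$

(p, abbab, $) ⊢ (p, bbab, XV$) ⊢ (p, bab, XXV$) ⊢ (p, ab, XXXV$) ⊢ (p, b, VVXXV$) ⊢ (q, ε, VXXV$)
All input consumed in state q with stack VXXV$.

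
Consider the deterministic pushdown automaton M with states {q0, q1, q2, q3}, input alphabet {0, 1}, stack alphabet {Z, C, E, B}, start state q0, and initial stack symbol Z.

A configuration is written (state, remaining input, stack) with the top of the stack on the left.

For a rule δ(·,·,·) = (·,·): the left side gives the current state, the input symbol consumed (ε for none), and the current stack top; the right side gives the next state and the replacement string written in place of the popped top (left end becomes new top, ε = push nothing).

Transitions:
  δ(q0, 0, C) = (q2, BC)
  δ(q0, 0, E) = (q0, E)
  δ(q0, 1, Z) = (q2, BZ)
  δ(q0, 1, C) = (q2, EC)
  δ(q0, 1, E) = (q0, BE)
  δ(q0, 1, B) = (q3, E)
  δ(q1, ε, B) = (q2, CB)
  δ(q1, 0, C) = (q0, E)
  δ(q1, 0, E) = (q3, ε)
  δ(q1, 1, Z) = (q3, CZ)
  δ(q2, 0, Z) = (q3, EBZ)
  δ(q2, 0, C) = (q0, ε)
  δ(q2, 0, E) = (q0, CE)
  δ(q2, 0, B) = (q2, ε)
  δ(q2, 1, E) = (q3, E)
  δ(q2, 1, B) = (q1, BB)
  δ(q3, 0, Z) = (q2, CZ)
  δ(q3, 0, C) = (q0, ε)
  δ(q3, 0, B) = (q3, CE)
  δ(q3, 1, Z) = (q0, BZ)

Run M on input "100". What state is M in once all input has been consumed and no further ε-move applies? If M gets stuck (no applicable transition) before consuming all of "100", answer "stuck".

q3

(q0, 100, Z)
  read 1, top Z: go to q2, push BZ → (q2, 00, BZ)
  read 0, top B: go to q2, push ε → (q2, 0, Z)
  read 0, top Z: go to q3, push EBZ → (q3, ε, EBZ)
All input consumed; M is in state q3.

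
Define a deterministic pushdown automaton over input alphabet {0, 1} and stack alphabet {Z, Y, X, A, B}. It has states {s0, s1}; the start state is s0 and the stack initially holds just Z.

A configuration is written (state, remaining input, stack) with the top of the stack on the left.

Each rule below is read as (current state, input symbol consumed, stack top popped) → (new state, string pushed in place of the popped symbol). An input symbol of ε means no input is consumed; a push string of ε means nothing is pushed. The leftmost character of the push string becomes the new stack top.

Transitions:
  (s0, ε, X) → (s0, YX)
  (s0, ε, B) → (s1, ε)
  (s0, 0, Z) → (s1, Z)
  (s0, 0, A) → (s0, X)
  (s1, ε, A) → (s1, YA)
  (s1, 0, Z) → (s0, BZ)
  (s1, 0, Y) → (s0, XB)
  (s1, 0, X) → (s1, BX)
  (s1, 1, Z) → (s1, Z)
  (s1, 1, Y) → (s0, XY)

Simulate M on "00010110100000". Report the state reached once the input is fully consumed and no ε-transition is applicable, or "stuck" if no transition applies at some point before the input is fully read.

s1

(s0, 00010110100000, Z)
  read 0, top Z: go to s1, push Z → (s1, 0010110100000, Z)
  read 0, top Z: go to s0, push BZ → (s0, 010110100000, BZ)
  ε-move, top B: go to s1, push ε → (s1, 010110100000, Z)
  read 0, top Z: go to s0, push BZ → (s0, 10110100000, BZ)
  ε-move, top B: go to s1, push ε → (s1, 10110100000, Z)
  read 1, top Z: go to s1, push Z → (s1, 0110100000, Z)
  read 0, top Z: go to s0, push BZ → (s0, 110100000, BZ)
  ε-move, top B: go to s1, push ε → (s1, 110100000, Z)
  read 1, top Z: go to s1, push Z → (s1, 10100000, Z)
  read 1, top Z: go to s1, push Z → (s1, 0100000, Z)
  read 0, top Z: go to s0, push BZ → (s0, 100000, BZ)
  ε-move, top B: go to s1, push ε → (s1, 100000, Z)
  read 1, top Z: go to s1, push Z → (s1, 00000, Z)
  read 0, top Z: go to s0, push BZ → (s0, 0000, BZ)
  ε-move, top B: go to s1, push ε → (s1, 0000, Z)
  read 0, top Z: go to s0, push BZ → (s0, 000, BZ)
  ε-move, top B: go to s1, push ε → (s1, 000, Z)
  read 0, top Z: go to s0, push BZ → (s0, 00, BZ)
  ε-move, top B: go to s1, push ε → (s1, 00, Z)
  read 0, top Z: go to s0, push BZ → (s0, 0, BZ)
  ε-move, top B: go to s1, push ε → (s1, 0, Z)
  read 0, top Z: go to s0, push BZ → (s0, ε, BZ)
  ε-move, top B: go to s1, push ε → (s1, ε, Z)
All input consumed; M is in state s1.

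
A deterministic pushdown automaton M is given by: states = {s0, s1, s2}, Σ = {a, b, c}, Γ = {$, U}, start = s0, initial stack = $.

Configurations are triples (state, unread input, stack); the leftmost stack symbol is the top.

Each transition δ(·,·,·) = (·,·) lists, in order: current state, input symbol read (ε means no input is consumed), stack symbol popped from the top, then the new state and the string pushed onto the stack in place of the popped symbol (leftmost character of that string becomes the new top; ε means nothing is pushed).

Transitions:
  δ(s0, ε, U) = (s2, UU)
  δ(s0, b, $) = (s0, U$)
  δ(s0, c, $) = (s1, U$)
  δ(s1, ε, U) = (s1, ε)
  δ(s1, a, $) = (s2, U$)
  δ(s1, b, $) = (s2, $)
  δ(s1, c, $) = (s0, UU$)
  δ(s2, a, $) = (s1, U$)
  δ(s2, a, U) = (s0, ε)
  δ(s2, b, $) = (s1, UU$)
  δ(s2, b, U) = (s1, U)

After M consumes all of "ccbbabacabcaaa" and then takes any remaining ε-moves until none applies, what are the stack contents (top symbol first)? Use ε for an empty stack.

(s0, ccbbabacabcaaa, $)
  read c, top $: go to s1, push U$ → (s1, cbbabacabcaaa, U$)
  ε-move, top U: go to s1, push ε → (s1, cbbabacabcaaa, $)
  read c, top $: go to s0, push UU$ → (s0, bbabacabcaaa, UU$)
  ε-move, top U: go to s2, push UU → (s2, bbabacabcaaa, UUU$)
  read b, top U: go to s1, push U → (s1, babacabcaaa, UUU$)
  ε-move, top U: go to s1, push ε → (s1, babacabcaaa, UU$)
  ε-move, top U: go to s1, push ε → (s1, babacabcaaa, U$)
  ε-move, top U: go to s1, push ε → (s1, babacabcaaa, $)
  read b, top $: go to s2, push $ → (s2, abacabcaaa, $)
  read a, top $: go to s1, push U$ → (s1, bacabcaaa, U$)
  ε-move, top U: go to s1, push ε → (s1, bacabcaaa, $)
  read b, top $: go to s2, push $ → (s2, acabcaaa, $)
  read a, top $: go to s1, push U$ → (s1, cabcaaa, U$)
  ε-move, top U: go to s1, push ε → (s1, cabcaaa, $)
  read c, top $: go to s0, push UU$ → (s0, abcaaa, UU$)
  ε-move, top U: go to s2, push UU → (s2, abcaaa, UUU$)
  read a, top U: go to s0, push ε → (s0, bcaaa, UU$)
  ε-move, top U: go to s2, push UU → (s2, bcaaa, UUU$)
  read b, top U: go to s1, push U → (s1, caaa, UUU$)
  ε-move, top U: go to s1, push ε → (s1, caaa, UU$)
  ε-move, top U: go to s1, push ε → (s1, caaa, U$)
  ε-move, top U: go to s1, push ε → (s1, caaa, $)
  read c, top $: go to s0, push UU$ → (s0, aaa, UU$)
  ε-move, top U: go to s2, push UU → (s2, aaa, UUU$)
  read a, top U: go to s0, push ε → (s0, aa, UU$)
  ε-move, top U: go to s2, push UU → (s2, aa, UUU$)
  read a, top U: go to s0, push ε → (s0, a, UU$)
  ε-move, top U: go to s2, push UU → (s2, a, UUU$)
  read a, top U: go to s0, push ε → (s0, ε, UU$)
  ε-move, top U: go to s2, push UU → (s2, ε, UUU$)
All input consumed in state s2 with stack UUU$.

UUU$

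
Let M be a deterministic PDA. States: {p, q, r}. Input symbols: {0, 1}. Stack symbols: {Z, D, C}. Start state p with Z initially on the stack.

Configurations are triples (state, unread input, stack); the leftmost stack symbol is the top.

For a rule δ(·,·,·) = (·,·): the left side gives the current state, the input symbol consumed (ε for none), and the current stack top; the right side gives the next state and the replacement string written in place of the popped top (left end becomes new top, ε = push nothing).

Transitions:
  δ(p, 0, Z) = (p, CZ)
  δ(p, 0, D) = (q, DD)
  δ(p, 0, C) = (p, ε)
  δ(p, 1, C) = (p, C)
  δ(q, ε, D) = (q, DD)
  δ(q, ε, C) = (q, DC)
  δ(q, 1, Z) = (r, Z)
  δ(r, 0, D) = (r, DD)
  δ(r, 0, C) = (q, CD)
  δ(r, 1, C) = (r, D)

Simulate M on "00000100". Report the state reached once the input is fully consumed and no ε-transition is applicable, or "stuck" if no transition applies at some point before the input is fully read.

(p, 00000100, Z)
  read 0, top Z: go to p, push CZ → (p, 0000100, CZ)
  read 0, top C: go to p, push ε → (p, 000100, Z)
  read 0, top Z: go to p, push CZ → (p, 00100, CZ)
  read 0, top C: go to p, push ε → (p, 0100, Z)
  read 0, top Z: go to p, push CZ → (p, 100, CZ)
  read 1, top C: go to p, push C → (p, 00, CZ)
  read 0, top C: go to p, push ε → (p, 0, Z)
  read 0, top Z: go to p, push CZ → (p, ε, CZ)
All input consumed; M is in state p.

p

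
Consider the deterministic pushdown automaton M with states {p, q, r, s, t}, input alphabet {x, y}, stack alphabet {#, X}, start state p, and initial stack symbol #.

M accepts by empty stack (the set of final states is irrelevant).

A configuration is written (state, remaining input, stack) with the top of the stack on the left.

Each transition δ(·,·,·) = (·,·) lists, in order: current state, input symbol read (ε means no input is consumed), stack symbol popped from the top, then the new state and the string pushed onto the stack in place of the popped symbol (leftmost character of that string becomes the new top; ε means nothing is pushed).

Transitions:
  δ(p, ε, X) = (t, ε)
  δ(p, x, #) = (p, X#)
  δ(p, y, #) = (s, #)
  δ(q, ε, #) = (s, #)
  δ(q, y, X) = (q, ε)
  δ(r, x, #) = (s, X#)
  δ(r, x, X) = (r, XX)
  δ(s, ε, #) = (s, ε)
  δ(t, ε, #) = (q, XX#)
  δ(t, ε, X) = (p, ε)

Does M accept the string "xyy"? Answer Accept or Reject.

Accept

(p, xyy, #) ⊢ (p, yy, X#) ⊢ (t, yy, #) ⊢ (q, yy, XX#) ⊢ (q, y, X#) ⊢ (q, ε, #) ⊢ (s, ε, #) ⊢ (s, ε, ε)
All input consumed and the stack is empty.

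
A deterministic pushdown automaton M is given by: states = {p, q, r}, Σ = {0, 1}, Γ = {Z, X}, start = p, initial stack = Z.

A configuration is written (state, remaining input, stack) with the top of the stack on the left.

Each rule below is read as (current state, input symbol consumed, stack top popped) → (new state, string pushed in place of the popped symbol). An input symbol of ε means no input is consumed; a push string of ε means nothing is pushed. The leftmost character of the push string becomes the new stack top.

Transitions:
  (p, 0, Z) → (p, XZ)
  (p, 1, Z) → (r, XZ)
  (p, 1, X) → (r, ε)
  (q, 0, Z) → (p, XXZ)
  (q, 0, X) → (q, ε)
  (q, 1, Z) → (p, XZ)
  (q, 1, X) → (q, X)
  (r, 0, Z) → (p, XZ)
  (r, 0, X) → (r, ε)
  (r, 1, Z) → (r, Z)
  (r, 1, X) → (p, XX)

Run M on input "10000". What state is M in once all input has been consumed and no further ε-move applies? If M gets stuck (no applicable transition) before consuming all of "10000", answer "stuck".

(p, 10000, Z) ⊢ (r, 0000, XZ) ⊢ (r, 000, Z) ⊢ (p, 00, XZ)
No transition for (p, 0, top X); M blocks with input 00 remaining.

stuck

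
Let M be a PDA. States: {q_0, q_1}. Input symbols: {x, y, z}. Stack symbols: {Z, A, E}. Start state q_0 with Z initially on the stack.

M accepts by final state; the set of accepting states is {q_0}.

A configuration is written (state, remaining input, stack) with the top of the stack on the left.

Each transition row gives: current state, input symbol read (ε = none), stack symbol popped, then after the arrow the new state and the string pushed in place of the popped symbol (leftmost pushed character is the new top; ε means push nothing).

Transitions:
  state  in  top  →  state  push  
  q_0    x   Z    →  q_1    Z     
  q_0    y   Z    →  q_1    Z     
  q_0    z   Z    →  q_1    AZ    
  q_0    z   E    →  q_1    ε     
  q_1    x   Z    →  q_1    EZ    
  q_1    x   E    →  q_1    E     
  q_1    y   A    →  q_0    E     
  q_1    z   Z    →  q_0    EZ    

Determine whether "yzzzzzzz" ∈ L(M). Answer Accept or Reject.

One accepting computation: (q_0, yzzzzzzz, Z) ⊢ (q_1, zzzzzzz, Z) ⊢ (q_0, zzzzzz, EZ) ⊢ (q_1, zzzzz, Z) ⊢ (q_0, zzzz, EZ) ⊢ (q_1, zzz, Z) ⊢ (q_0, zz, EZ) ⊢ (q_1, z, Z) ⊢ (q_0, ε, EZ)
All input consumed and state q_0 ∈ F.

Accept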